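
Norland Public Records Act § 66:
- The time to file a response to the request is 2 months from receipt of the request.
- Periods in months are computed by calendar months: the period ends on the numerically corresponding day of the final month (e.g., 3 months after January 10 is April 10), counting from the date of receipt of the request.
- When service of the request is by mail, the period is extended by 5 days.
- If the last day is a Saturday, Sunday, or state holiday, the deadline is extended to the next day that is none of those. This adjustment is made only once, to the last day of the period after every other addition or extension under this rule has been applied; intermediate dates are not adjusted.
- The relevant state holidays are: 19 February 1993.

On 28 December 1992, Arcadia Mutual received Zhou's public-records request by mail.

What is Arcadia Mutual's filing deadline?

March 5, 1993

2 months after 28 December 1992 is February 28, 1993.
Service was by mail, adding 5 days: February 28, 1993 + 5 days = March 5, 1993.
March 5, 1993 is a Friday and not a state holiday, so no extension applies.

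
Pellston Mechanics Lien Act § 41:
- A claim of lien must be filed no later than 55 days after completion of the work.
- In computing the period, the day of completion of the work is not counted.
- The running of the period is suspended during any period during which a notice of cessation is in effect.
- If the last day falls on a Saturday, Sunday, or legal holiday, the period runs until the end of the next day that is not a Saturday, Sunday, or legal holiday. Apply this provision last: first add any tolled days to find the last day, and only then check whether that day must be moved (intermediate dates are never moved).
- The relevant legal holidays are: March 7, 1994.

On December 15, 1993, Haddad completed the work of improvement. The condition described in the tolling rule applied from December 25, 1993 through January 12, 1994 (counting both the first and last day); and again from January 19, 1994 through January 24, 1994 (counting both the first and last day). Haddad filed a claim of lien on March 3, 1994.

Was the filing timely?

Yes

55 days after December 15, 1993 is February 8, 1994.
From December 25, 1993 through January 12, 1994 inclusive is 19 days; tolling adds 19 days: February 8, 1994 + 19 days = February 27, 1994.
From January 19, 1994 through January 24, 1994 inclusive is 6 days; tolling adds 6 days: February 27, 1994 + 6 days = March 5, 1994.
March 5, 1994 is Saturday; March 6, 1994 is Sunday; March 7, 1994 is a listed holiday. The next qualifying day is March 8, 1994.
The deadline is March 8, 1994; the filing on March 3, 1994 is on or before that date.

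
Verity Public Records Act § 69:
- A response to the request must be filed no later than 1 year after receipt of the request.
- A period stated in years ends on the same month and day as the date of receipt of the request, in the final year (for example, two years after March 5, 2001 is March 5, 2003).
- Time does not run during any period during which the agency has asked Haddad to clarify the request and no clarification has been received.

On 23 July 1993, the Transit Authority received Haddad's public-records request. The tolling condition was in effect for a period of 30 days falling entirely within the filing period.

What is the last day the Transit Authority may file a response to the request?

August 22, 1994

1 year after 23 July 1993 is July 23, 1994.
Tolling adds 30 days: July 23, 1994 + 30 days = August 22, 1994.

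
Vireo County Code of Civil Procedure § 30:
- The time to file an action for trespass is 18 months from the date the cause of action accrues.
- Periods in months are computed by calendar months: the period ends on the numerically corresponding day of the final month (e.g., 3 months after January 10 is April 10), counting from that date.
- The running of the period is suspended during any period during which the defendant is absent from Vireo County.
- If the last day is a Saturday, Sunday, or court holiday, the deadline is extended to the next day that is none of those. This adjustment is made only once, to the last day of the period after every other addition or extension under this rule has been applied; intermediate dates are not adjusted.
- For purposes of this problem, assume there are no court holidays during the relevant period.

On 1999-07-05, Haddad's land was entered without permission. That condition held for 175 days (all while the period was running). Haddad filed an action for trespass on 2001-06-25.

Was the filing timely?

18 months after 1999-07-05 is January 5, 2001.
Tolling adds 175 days: January 5, 2001 + 175 days = June 29, 2001.
June 29, 2001 is a Friday and not a court holiday, so no extension applies.
The deadline is June 29, 2001; the filing on June 25, 2001 is on or before that date.

Yes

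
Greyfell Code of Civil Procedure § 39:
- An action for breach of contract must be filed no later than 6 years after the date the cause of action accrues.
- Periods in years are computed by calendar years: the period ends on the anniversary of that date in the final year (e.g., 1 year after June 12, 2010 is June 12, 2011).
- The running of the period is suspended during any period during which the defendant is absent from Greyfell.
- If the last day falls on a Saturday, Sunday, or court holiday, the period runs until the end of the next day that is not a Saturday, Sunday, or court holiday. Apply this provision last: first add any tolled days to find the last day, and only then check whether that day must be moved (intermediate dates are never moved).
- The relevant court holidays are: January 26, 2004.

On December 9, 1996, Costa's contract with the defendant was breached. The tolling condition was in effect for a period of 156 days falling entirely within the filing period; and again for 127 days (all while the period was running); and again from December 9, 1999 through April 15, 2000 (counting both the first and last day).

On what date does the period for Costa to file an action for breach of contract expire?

6 years after December 9, 1996 is December 9, 2002.
Tolling adds 156 days: December 9, 2002 + 156 days = May 14, 2003.
Tolling adds 127 days: May 14, 2003 + 127 days = September 18, 2003.
From December 9, 1999 through April 15, 2000 inclusive is 129 days; tolling adds 129 days: September 18, 2003 + 129 days = January 25, 2004.
January 25, 2004 is Sunday; January 26, 2004 is a listed holiday. The next qualifying day is January 27, 2004.

January 27, 2004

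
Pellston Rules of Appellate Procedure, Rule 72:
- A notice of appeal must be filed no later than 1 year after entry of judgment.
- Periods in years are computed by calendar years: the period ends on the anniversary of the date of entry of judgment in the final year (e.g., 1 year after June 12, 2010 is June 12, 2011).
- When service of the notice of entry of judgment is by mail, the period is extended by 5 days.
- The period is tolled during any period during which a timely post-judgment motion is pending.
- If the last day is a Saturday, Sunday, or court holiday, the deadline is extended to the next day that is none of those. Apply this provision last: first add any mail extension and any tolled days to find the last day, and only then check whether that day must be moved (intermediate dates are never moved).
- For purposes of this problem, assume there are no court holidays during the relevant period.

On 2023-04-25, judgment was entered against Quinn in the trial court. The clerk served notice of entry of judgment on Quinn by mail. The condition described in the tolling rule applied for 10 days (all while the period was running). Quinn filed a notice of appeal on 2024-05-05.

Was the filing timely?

Yes

1 year after 2023-04-25 is April 25, 2024.
Service was by mail, adding 5 days: April 25, 2024 + 5 days = April 30, 2024.
Tolling adds 10 days: April 30, 2024 + 10 days = May 10, 2024.
May 10, 2024 is a Friday and not a court holiday, so no extension applies.
The deadline is May 10, 2024; the filing on May 5, 2024 is on or before that date.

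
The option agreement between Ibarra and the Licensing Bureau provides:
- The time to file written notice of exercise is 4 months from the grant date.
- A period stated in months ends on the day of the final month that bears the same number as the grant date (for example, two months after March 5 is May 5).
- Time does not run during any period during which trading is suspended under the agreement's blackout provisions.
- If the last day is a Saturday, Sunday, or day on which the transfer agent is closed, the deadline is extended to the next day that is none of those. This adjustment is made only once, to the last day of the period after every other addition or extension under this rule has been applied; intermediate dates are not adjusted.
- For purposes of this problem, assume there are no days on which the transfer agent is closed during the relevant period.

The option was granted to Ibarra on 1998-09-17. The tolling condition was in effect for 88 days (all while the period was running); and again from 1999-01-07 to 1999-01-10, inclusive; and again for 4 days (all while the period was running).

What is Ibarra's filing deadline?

4 months after 1998-09-17 is January 17, 1999.
Tolling adds 88 days: January 17, 1999 + 88 days = April 15, 1999.
From January 7, 1999 through January 10, 1999 inclusive is 4 days; tolling adds 4 days: April 15, 1999 + 4 days = April 19, 1999.
Tolling adds 4 days: April 19, 1999 + 4 days = April 23, 1999.
April 23, 1999 is a Friday and not a day on which the transfer agent is closed, so no extension applies.

April 23, 1999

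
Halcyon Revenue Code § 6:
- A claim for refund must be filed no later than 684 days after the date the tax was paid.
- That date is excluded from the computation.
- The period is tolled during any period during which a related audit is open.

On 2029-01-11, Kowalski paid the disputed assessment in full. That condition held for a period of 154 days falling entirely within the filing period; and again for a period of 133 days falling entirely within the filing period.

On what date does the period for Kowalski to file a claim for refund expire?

September 9, 2031

684 days after 2029-01-11 is November 26, 2030.
Tolling adds 154 days: November 26, 2030 + 154 days = April 29, 2031.
Tolling adds 133 days: April 29, 2031 + 133 days = September 9, 2031.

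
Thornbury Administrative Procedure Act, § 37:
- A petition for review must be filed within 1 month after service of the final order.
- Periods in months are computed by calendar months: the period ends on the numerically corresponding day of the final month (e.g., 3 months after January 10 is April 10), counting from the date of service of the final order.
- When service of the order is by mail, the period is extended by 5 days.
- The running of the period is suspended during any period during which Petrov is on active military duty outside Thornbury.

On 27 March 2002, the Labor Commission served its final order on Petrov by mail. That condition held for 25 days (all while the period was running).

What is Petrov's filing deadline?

1 month after 27 March 2002 is April 27, 2002.
Service was by mail, adding 5 days: April 27, 2002 + 5 days = May 2, 2002.
Tolling adds 25 days: May 2, 2002 + 25 days = May 27, 2002.

May 27, 2002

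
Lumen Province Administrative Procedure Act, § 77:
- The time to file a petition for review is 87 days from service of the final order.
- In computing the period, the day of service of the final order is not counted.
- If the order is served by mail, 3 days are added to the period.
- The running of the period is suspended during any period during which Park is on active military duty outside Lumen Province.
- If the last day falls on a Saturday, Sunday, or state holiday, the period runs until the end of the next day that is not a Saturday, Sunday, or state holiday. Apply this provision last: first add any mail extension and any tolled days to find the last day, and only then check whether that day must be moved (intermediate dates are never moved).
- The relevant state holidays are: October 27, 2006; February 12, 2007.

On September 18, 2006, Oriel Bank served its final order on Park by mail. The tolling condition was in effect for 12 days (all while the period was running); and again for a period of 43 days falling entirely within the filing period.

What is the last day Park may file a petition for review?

87 days after September 18, 2006 is December 14, 2006.
Service was by mail, adding 3 days: December 14, 2006 + 3 days = December 17, 2006.
Tolling adds 12 days: December 17, 2006 + 12 days = December 29, 2006.
Tolling adds 43 days: December 29, 2006 + 43 days = February 10, 2007.
February 10, 2007 is Saturday; February 11, 2007 is Sunday; February 12, 2007 is a listed holiday. The next qualifying day is February 13, 2007.

February 13, 2007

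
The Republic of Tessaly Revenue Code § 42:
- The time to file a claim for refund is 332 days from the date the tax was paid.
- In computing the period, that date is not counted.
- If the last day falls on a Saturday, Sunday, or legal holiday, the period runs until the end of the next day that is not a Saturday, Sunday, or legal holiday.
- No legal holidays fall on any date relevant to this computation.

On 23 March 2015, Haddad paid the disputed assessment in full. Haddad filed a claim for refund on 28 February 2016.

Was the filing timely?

332 days after 23 March 2015 is February 18, 2016.
February 18, 2016 is a Thursday and not a legal holiday, so no extension applies.
The deadline is February 18, 2016; the filing on February 28, 2016 is after that date.

No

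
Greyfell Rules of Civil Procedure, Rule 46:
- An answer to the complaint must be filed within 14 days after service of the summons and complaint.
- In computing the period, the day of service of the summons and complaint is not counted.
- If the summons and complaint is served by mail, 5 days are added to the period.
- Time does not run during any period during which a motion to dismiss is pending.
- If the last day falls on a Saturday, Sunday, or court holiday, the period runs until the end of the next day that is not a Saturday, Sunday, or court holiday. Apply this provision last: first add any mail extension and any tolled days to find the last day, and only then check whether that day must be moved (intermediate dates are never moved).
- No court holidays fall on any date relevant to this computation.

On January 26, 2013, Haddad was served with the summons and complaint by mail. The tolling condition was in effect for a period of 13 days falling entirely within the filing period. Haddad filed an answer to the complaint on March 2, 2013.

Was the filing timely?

14 days after January 26, 2013 is February 9, 2013.
Service was by mail, adding 5 days: February 9, 2013 + 5 days = February 14, 2013.
Tolling adds 13 days: February 14, 2013 + 13 days = February 27, 2013.
February 27, 2013 is a Wednesday and not a court holiday, so no extension applies.
The deadline is February 27, 2013; the filing on March 2, 2013 is after that date.

No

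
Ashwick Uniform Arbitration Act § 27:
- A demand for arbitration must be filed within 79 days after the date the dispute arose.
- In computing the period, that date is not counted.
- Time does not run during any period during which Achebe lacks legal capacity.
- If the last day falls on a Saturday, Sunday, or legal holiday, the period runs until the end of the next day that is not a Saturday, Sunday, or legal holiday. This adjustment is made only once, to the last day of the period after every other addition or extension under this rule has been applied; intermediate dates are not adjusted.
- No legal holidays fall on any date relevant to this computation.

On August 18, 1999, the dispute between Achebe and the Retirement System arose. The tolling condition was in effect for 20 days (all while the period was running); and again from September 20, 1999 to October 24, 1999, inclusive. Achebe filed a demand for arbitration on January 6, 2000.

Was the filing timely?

No

79 days after August 18, 1999 is November 5, 1999.
Tolling adds 20 days: November 5, 1999 + 20 days = November 25, 1999.
From September 20, 1999 through October 24, 1999 inclusive is 35 days; tolling adds 35 days: November 25, 1999 + 35 days = December 30, 1999.
December 30, 1999 is a Thursday and not a legal holiday, so no extension applies.
The deadline is December 30, 1999; the filing on January 6, 2000 is after that date.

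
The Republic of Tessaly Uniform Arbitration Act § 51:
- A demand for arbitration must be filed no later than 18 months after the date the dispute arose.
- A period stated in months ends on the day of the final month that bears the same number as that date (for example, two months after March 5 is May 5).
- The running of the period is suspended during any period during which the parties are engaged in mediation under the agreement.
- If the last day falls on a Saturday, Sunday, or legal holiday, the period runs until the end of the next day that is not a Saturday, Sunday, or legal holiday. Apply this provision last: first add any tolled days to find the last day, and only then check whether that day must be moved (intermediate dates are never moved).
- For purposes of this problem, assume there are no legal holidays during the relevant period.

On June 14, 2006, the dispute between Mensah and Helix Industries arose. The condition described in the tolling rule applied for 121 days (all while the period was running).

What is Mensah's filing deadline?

April 14, 2008

18 months after June 14, 2006 is December 14, 2007.
Tolling adds 121 days: December 14, 2007 + 121 days = April 13, 2008.
April 13, 2008 is Sunday. The next qualifying day is April 14, 2008.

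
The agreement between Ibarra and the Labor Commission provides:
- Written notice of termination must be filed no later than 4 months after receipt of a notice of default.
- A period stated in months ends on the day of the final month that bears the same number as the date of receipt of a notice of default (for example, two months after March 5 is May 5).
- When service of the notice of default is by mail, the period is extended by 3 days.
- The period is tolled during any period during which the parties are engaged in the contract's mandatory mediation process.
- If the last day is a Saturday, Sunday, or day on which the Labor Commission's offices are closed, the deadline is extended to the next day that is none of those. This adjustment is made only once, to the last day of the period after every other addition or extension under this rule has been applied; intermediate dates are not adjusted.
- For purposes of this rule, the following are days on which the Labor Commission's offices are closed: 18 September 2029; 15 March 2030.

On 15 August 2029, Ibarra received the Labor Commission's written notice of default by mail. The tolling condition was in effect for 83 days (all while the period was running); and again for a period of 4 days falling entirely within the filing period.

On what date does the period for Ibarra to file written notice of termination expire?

March 18, 2030

4 months after 15 August 2029 is December 15, 2029.
Service was by mail, adding 3 days: December 15, 2029 + 3 days = December 18, 2029.
Tolling adds 83 days: December 18, 2029 + 83 days = March 11, 2030.
Tolling adds 4 days: March 11, 2030 + 4 days = March 15, 2030.
March 15, 2030 is a listed holiday; March 16, 2030 is Saturday; March 17, 2030 is Sunday. The next qualifying day is March 18, 2030.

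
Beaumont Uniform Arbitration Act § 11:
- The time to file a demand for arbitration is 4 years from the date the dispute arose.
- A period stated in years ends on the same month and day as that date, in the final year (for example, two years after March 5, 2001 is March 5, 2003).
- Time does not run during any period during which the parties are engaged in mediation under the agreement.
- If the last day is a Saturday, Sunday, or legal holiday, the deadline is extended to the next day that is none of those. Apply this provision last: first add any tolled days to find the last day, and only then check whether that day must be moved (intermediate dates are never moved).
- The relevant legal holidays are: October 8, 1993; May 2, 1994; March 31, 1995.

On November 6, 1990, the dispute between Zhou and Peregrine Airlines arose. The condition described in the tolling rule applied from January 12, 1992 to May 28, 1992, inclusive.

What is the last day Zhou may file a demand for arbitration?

March 24, 1995

4 years after November 6, 1990 is November 6, 1994.
From January 12, 1992 through May 28, 1992 inclusive is 138 days; tolling adds 138 days: November 6, 1994 + 138 days = March 24, 1995.
March 24, 1995 is a Friday and not a legal holiday, so no extension applies.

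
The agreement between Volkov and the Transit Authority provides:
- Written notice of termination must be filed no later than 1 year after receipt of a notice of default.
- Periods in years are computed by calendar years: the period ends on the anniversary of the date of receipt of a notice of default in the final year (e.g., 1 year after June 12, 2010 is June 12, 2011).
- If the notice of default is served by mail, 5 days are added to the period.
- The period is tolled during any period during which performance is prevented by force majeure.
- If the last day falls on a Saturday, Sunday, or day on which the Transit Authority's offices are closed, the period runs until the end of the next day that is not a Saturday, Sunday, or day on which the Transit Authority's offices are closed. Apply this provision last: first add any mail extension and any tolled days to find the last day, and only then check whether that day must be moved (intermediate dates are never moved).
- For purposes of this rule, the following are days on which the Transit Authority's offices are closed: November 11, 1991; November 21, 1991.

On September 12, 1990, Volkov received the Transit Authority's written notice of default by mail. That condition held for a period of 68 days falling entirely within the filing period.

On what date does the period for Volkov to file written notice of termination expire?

November 25, 1991

1 year after September 12, 1990 is September 12, 1991.
Service was by mail, adding 5 days: September 12, 1991 + 5 days = September 17, 1991.
Tolling adds 68 days: September 17, 1991 + 68 days = November 24, 1991.
November 24, 1991 is Sunday. The next qualifying day is November 25, 1991.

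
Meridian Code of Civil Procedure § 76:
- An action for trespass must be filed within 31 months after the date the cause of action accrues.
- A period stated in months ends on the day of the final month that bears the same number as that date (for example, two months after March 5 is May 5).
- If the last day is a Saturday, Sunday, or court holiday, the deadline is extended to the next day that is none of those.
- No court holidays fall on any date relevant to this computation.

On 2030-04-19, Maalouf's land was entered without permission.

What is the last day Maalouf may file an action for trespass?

November 19, 2032

31 months after 2030-04-19 is November 19, 2032.
November 19, 2032 is a Friday and not a court holiday, so no extension applies.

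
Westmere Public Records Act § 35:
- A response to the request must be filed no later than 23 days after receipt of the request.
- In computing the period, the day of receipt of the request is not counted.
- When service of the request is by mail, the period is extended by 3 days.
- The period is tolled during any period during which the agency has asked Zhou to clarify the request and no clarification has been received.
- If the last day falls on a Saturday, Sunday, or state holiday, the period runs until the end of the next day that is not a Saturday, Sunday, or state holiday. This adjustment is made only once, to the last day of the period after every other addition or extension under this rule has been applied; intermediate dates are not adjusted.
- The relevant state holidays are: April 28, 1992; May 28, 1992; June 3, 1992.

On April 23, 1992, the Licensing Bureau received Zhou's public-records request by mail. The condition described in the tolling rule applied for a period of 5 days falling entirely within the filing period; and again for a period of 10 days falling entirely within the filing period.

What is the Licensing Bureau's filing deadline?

June 4, 1992

23 days after April 23, 1992 is May 16, 1992.
Service was by mail, adding 3 days: May 16, 1992 + 3 days = May 19, 1992.
Tolling adds 5 days: May 19, 1992 + 5 days = May 24, 1992.
Tolling adds 10 days: May 24, 1992 + 10 days = June 3, 1992.
June 3, 1992 is a listed holiday. The next qualifying day is June 4, 1992.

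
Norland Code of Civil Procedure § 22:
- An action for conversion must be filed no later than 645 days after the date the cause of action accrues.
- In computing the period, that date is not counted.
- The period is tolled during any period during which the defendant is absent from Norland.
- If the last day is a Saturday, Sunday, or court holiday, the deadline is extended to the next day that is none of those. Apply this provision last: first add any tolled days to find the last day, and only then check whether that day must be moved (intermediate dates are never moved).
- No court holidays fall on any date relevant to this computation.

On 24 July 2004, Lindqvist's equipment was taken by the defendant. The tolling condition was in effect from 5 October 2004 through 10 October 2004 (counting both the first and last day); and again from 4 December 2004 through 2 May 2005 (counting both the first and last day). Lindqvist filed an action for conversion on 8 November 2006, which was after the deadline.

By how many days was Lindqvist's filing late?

645 days after 24 July 2004 is April 30, 2006.
From October 5, 2004 through October 10, 2004 inclusive is 6 days; tolling adds 6 days: April 30, 2006 + 6 days = May 6, 2006.
From December 4, 2004 through May 2, 2005 inclusive is 150 days; tolling adds 150 days: May 6, 2006 + 150 days = October 3, 2006.
October 3, 2006 is a Tuesday and not a court holiday, so no extension applies.
The deadline is October 3, 2006; from October 3, 2006 to November 8, 2006 is 36 days.

36 days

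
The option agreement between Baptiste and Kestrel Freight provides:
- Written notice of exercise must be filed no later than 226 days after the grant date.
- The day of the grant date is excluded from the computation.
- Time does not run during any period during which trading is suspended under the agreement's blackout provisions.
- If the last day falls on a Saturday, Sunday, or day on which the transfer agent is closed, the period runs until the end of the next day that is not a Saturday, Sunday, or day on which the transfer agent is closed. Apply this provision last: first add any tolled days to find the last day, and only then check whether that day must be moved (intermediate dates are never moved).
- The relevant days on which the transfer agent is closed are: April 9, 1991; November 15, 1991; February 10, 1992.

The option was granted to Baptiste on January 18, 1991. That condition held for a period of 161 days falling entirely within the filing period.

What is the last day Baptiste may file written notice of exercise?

February 11, 1992

226 days after January 18, 1991 is September 1, 1991.
Tolling adds 161 days: September 1, 1991 + 161 days = February 9, 1992.
February 9, 1992 is Sunday; February 10, 1992 is a listed holiday. The next qualifying day is February 11, 1992.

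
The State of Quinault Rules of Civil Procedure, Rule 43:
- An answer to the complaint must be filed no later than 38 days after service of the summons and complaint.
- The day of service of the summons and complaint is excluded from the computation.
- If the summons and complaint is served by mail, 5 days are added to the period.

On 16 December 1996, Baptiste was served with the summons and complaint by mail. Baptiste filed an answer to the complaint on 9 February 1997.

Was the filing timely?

No

38 days after 16 December 1996 is January 23, 1997.
Service was by mail, adding 5 days: January 23, 1997 + 5 days = January 28, 1997.
The deadline is January 28, 1997; the filing on February 9, 1997 is after that date.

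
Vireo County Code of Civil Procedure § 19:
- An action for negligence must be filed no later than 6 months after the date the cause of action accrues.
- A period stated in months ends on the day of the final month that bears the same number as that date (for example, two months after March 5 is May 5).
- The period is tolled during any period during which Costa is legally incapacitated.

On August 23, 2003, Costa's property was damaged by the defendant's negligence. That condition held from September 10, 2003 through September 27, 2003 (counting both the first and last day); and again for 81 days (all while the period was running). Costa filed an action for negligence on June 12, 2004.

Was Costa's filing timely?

6 months after August 23, 2003 is February 23, 2004.
From September 10, 2003 through September 27, 2003 inclusive is 18 days; tolling adds 18 days: February 23, 2004 + 18 days = March 12, 2004.
Tolling adds 81 days: March 12, 2004 + 81 days = June 1, 2004.
The deadline is June 1, 2004; the filing on June 12, 2004 is after that date.

No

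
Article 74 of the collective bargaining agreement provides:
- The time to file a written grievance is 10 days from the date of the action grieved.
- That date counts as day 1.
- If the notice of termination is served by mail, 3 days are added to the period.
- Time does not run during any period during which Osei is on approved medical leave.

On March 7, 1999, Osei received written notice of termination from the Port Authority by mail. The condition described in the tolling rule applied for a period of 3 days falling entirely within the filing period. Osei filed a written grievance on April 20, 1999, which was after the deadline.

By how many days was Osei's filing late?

Counting March 7, 1999 as day 1, day 10 is March 16, 1999.
Service was by mail, adding 3 days: March 16, 1999 + 3 days = March 19, 1999.
Tolling adds 3 days: March 19, 1999 + 3 days = March 22, 1999.
The deadline is March 22, 1999; from March 22, 1999 to April 20, 1999 is 29 days.

29 days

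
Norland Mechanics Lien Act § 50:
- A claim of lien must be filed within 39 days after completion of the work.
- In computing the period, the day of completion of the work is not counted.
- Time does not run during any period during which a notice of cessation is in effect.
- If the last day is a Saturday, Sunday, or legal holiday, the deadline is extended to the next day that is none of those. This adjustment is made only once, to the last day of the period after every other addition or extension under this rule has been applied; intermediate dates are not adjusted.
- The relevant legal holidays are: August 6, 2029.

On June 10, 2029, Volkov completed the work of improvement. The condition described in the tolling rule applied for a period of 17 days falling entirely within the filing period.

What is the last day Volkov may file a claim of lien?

39 days after June 10, 2029 is July 19, 2029.
Tolling adds 17 days: July 19, 2029 + 17 days = August 5, 2029.
August 5, 2029 is Sunday; August 6, 2029 is a listed holiday. The next qualifying day is August 7, 2029.

August 7, 2029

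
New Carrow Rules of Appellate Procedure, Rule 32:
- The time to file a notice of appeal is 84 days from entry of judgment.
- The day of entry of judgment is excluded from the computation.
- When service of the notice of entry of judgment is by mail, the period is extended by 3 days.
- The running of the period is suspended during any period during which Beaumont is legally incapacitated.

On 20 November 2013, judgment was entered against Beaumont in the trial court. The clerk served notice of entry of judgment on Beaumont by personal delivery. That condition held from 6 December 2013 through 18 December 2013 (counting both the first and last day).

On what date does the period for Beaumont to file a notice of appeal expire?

84 days after 20 November 2013 is February 12, 2014.
Service was not by mail, so no mail extension applies.
From December 6, 2013 through December 18, 2013 inclusive is 13 days; tolling adds 13 days: February 12, 2014 + 13 days = February 25, 2014.

February 25, 2014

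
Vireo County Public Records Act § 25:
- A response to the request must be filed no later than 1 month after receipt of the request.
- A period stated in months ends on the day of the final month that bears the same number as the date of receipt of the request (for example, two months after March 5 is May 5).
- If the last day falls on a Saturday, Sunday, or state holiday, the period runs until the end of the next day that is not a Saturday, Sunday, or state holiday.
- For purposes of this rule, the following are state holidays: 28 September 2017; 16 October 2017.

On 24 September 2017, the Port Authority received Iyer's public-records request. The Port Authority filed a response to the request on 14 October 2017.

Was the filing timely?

1 month after 24 September 2017 is October 24, 2017.
October 24, 2017 is a Tuesday and not a state holiday, so no extension applies.
The deadline is October 24, 2017; the filing on October 14, 2017 is on or before that date.

Yes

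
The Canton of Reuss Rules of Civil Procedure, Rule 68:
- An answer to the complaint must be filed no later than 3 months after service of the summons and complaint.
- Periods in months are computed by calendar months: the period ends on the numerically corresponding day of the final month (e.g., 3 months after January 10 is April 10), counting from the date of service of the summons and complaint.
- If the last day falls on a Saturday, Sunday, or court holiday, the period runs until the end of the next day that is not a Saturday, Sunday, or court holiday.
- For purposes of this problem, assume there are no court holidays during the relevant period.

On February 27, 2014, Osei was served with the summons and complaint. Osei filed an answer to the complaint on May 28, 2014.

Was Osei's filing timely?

3 months after February 27, 2014 is May 27, 2014.
May 27, 2014 is a Tuesday and not a court holiday, so no extension applies.
The deadline is May 27, 2014; the filing on May 28, 2014 is after that date.

No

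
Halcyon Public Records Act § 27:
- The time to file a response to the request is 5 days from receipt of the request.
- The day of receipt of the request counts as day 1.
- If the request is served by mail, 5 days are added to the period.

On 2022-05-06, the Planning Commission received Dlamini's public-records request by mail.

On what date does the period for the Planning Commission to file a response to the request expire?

May 15, 2022

Counting 2022-05-06 as day 1, day 5 is May 10, 2022.
Service was by mail, adding 5 days: May 10, 2022 + 5 days = May 15, 2022.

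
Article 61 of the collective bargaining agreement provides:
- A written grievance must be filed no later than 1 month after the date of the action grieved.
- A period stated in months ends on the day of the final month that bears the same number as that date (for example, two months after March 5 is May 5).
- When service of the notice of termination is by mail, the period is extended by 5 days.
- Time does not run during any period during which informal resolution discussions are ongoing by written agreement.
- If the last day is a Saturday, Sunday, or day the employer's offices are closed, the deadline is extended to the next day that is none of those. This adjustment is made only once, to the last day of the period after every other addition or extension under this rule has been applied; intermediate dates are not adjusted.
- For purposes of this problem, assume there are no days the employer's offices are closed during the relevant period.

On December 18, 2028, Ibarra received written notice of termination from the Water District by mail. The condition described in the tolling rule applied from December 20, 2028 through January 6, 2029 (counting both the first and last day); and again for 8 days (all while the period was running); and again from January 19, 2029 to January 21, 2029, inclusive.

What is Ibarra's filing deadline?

February 21, 2029

1 month after December 18, 2028 is January 18, 2029.
Service was by mail, adding 5 days: January 18, 2029 + 5 days = January 23, 2029.
From December 20, 2028 through January 6, 2029 inclusive is 18 days; tolling adds 18 days: January 23, 2029 + 18 days = February 10, 2029.
Tolling adds 8 days: February 10, 2029 + 8 days = February 18, 2029.
From January 19, 2029 through January 21, 2029 inclusive is 3 days; tolling adds 3 days: February 18, 2029 + 3 days = February 21, 2029.
February 21, 2029 is a Wednesday and not a day the employer's offices are closed, so no extension applies.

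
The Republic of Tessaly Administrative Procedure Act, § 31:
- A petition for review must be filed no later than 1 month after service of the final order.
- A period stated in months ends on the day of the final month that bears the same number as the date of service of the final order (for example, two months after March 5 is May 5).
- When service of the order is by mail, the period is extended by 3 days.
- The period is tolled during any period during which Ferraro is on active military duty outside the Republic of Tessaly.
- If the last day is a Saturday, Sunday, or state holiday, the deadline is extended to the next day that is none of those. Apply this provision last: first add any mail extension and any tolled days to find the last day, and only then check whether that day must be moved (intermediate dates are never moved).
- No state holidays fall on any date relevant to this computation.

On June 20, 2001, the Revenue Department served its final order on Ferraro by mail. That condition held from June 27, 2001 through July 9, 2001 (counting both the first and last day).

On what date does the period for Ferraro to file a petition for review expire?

1 month after June 20, 2001 is July 20, 2001.
Service was by mail, adding 3 days: July 20, 2001 + 3 days = July 23, 2001.
From June 27, 2001 through July 9, 2001 inclusive is 13 days; tolling adds 13 days: July 23, 2001 + 13 days = August 5, 2001.
August 5, 2001 is Sunday. The next qualifying day is August 6, 2001.

August 6, 2001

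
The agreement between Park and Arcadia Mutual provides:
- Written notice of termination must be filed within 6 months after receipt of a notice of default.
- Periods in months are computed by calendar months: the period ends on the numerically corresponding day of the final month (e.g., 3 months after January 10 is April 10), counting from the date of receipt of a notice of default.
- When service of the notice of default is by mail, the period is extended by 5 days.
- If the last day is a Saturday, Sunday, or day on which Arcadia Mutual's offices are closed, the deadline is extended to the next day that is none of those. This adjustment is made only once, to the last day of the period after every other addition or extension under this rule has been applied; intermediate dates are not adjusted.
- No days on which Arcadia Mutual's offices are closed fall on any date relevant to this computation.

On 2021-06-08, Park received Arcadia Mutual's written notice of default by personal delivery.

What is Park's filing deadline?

6 months after 2021-06-08 is December 8, 2021.
Service was not by mail, so no mail extension applies.
December 8, 2021 is a Wednesday and not a day on which Arcadia Mutual's offices are closed, so no extension applies.

December 8, 2021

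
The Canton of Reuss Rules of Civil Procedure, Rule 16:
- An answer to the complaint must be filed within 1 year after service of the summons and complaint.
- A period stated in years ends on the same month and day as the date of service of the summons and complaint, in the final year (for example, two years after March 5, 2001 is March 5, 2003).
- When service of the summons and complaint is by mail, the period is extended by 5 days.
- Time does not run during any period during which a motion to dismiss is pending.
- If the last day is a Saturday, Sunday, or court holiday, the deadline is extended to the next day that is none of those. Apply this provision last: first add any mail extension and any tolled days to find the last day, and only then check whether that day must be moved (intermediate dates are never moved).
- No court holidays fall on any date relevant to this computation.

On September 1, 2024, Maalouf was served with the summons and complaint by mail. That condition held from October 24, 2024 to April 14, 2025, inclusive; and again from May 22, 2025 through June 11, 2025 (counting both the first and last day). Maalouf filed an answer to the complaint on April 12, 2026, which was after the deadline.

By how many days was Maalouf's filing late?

24 days

1 year after September 1, 2024 is September 1, 2025.
Service was by mail, adding 5 days: September 1, 2025 + 5 days = September 6, 2025.
From October 24, 2024 through April 14, 2025 inclusive is 173 days; tolling adds 173 days: September 6, 2025 + 173 days = February 26, 2026.
From May 22, 2025 through June 11, 2025 inclusive is 21 days; tolling adds 21 days: February 26, 2026 + 21 days = March 19, 2026.
March 19, 2026 is a Thursday and not a court holiday, so no extension applies.
The deadline is March 19, 2026; from March 19, 2026 to April 12, 2026 is 24 days.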